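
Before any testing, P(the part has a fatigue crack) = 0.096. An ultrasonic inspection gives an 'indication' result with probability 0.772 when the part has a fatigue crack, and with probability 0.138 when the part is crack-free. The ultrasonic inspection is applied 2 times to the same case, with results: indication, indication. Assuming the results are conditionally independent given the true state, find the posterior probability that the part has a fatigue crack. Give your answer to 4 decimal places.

Posterior P(H) ≈ 0.7687

With H the event that the part has a fatigue crack, the joint likelihood of the observed sequence is P(data|H) = 0.772·0.772 = 0.59598 and P(data|¬H) = 0.138·0.138 = 0.019044.
Bayes: P(H|data) = 0.096·0.59598 / (0.096·0.59598 + 0.904·0.019044) = 0.057214/0.074430 = 0.7687.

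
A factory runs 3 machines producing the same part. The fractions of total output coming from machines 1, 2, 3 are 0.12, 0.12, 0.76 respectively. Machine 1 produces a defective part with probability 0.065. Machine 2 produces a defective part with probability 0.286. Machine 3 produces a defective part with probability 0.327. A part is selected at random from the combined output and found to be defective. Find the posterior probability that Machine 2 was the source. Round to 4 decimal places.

Tabulate prior·likelihood by source: [1] prior 0.12, lik 0.065, product 0.007800; [2] prior 0.12, lik 0.286, product 0.03432; [3] prior 0.76, lik 0.327, product 0.2485.
Normalizing constant = 0.29064; the posterior for Machine 2 is its product over the sum, 0.03432/0.29064 = 0.1181.

Posterior probability ≈ 0.1181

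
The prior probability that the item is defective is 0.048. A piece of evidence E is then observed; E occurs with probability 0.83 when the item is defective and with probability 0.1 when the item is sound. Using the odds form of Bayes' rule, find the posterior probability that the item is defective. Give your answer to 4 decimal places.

Posterior probability ≈ 0.2950

Prior odds = 0.048/(1−0.048) = 0.050420. In log-odds, ln(0.050420) = -2.9874.
Add log likelihood ratio: ln(8.3000) = 2.1163.
Posterior log-odds = -0.87111, so posterior odds = exp(-0.87111) = 0.41849. Converting, P(H|E) = 0.41849/1.4185 = 0.2950.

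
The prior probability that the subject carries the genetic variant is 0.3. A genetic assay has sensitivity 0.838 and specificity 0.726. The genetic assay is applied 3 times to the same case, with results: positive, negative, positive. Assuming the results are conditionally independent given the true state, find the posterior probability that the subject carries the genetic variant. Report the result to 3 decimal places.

With H the event that the subject carries the genetic variant, the joint likelihood of the observed sequence is P(data|H) = 0.838·0.162·0.838 = 0.11376 and P(data|¬H) = 0.274·0.726·0.274 = 0.054505.
Bayes: P(H|data) = 0.3·0.11376 / (0.3·0.11376 + 0.7·0.054505) = 0.034129/0.072283 = 0.4722.

Posterior P(H) ≈ 0.472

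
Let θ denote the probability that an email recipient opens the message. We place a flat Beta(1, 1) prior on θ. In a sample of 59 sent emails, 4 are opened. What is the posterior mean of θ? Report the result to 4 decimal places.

Observing 4 successes and 55 failures updates Beta(1, 1) by adding the success and failure counts to the two shape parameters: α = 1+4 = 5, β = 1+55 = 56.
Posterior mean = α/(α+β) = 5/61 = 0.0820.

Posterior mean ≈ 0.0820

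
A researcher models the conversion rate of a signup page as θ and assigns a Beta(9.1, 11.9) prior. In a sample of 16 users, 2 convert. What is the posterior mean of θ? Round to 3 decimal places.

Observing 2 successes and 14 failures updates Beta(9.1, 11.9) by adding the success and failure counts to the two shape parameters: α = 9.1+2 = 11.1, β = 11.9+14 = 25.9.
Posterior mean = α/(α+β) = 11.1/37 = 0.300.

Posterior mean ≈ 0.300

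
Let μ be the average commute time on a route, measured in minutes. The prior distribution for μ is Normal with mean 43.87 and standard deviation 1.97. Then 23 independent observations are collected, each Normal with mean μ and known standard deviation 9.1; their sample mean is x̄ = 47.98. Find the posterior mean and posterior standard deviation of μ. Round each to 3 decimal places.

Prior precision 1/τ₀² = 1/1.97² = 0.257672; data precision n/σ² = 23/9.1² = 0.277744.
Posterior precision = 0.257672 + 0.277744 = 0.535416, giving posterior SD = 1/√0.535416 = 1.367.
Posterior mean = (0.257672·43.87 + 0.277744·47.98) / 0.535416 = 46.002.

Posterior mean ≈ 46.002; posterior SD ≈ 1.367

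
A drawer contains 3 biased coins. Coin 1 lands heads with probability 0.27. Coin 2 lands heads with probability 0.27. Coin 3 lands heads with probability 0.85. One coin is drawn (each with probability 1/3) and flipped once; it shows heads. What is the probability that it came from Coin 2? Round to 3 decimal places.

P(heads|C1) = 0.27; P(heads|C2) = 0.27; P(heads|C3) = 0.85.
Prior × likelihood for each source: 0.333333·0.27=0.09000, 0.333333·0.27=0.09000, 0.333333·0.85=0.2833. Summing gives P(heads) = 0.46333.
P(Coin 2 | heads) = 0.09000 / 0.46333 = 0.194.

Posterior probability ≈ 0.194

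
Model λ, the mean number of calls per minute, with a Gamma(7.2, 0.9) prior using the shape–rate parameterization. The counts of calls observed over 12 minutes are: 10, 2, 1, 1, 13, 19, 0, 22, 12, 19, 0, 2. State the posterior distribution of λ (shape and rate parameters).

Posterior: Gamma(shape=108.2, rate=12.9)

The Poisson likelihood adds the total count to the shape and the number of exposure periods to the rate. Here ∑xᵢ = 101 and n = 12, so shape 7.2→108.2 and rate 0.9→12.9.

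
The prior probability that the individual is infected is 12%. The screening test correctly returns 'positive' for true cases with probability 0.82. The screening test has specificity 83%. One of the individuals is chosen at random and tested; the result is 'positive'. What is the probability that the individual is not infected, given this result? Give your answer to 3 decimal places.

Write H for 'the individual is infected'. Prior odds H:¬H = 0.12/0.88 = 0.13636. For the 'positive' outcome, the likelihood ratio is 0.82/0.17 = 4.8235.
Posterior odds = 0.13636 × 4.8235 = 0.65775, so P(H|E) = 0.65775/(1+0.65775) = 0.397. Then P(¬H|E) = 1 − 0.397 = 0.603.

P(¬H | E) ≈ 0.603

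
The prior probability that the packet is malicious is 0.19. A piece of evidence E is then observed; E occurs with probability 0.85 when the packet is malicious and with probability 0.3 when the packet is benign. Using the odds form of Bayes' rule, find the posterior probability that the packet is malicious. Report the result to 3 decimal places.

Posterior probability ≈ 0.399

Prior odds = 0.19/(1−0.19) = 0.23457.
Likelihood ratio for E = 0.85/0.3 = 2.8333.
Posterior odds = prior odds × LR = 0.66461.
Posterior probability = odds/(1+odds) = 0.66461/1.6646 = 0.399.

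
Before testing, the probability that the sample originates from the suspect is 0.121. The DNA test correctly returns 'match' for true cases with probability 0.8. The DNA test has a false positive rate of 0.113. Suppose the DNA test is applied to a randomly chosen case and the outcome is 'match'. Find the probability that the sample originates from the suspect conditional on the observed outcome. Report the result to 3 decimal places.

Let H be the event that the sample originates from the suspect. P(H) = 0.121, so P(¬H) = 0.879. With E the 'match' result, P(E|H) = 0.8 and P(E|¬H) = 0.113.
P(E) = 0.8·0.121 + 0.113·0.879 = 0.096800 + 0.099327 = 0.19613.
By Bayes' theorem, P(H|E) = 0.096800 / 0.19613 = 0.494.

P(H | E) ≈ 0.494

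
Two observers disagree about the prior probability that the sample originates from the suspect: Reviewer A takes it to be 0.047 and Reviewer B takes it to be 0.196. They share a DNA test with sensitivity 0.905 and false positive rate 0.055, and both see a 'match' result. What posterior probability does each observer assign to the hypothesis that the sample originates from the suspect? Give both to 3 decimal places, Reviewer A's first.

Reviewer A: 0.448; Reviewer B: 0.800

P('+'|H) = 0.905, P('+'|¬H) = 0.055.
Reviewer A: numerator 0.905·0.047 = 0.042535; evidence = 0.042535+0.055·0.953 = 0.094950; posterior = 0.448.
Reviewer B: numerator 0.905·0.196 = 0.17738; evidence = 0.17738+0.055·0.804 = 0.22160; posterior = 0.800.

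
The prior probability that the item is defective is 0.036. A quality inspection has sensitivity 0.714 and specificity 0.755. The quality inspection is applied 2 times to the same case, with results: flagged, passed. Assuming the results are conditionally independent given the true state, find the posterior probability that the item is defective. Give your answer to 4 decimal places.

Let H be the event that the item is defective; start with P(H) = 0.036. P('flagged'|H) = 0.714, P('flagged'|¬H) = 0.245.
Update on result 1 ('flagged'): P(H) ← 0.714·0.0360 / (0.714·0.0360 + 0.245·0.9640) = 0.025704/0.26188 = 0.0982.
Update on result 2 ('passed'): P(H) ← 0.286·0.0982 / (0.286·0.0982 + 0.755·0.9018) = 0.028071/0.70897 = 0.0396.

Posterior P(H) ≈ 0.0396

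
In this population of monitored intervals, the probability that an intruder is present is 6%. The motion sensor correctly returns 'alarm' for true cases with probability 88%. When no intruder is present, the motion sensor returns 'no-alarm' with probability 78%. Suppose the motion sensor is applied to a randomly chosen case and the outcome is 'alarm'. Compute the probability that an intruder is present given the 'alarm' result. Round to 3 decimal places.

Let H be the event that an intruder is present. P(H) = 0.06, so P(¬H) = 0.94. With E the 'alarm' result, P(E|H) = 0.88 and P(E|¬H) = 0.22.
P(E) = 0.88·0.06 + 0.22·0.94 = 0.052800 + 0.20680 = 0.25960.
By Bayes' theorem, P(H|E) = 0.052800 / 0.25960 = 0.203.

P(H | E) ≈ 0.203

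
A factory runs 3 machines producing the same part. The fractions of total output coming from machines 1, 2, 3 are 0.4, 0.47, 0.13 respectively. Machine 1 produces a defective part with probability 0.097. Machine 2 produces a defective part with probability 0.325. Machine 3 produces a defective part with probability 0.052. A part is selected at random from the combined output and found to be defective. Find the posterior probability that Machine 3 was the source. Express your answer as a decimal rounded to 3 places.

Posterior probability ≈ 0.034

Tabulate prior·likelihood by source: [1] prior 0.4, lik 0.097, product 0.03880; [2] prior 0.47, lik 0.325, product 0.1527; [3] prior 0.13, lik 0.052, product 0.006760.
Normalizing constant = 0.19831; the posterior for Machine 3 is its product over the sum, 0.006760/0.19831 = 0.034.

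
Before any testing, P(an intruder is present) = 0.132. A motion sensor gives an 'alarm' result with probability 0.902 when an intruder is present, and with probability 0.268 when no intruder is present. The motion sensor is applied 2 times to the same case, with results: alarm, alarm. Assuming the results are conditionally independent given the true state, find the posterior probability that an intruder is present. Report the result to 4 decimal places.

With H the event that an intruder is present, the joint likelihood of the observed sequence is P(data|H) = 0.902·0.902 = 0.81360 and P(data|¬H) = 0.268·0.268 = 0.071824.
Bayes: P(H|data) = 0.132·0.81360 / (0.132·0.81360 + 0.868·0.071824) = 0.10740/0.16974 = 0.6327.

Posterior P(H) ≈ 0.6327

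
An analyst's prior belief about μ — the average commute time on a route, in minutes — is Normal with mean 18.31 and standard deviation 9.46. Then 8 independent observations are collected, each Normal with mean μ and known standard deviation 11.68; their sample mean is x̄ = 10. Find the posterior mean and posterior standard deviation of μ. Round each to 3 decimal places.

With known σ, the Normal prior is conjugate. Weight on the data is w = (n/σ²)/(n/σ² + 1/τ₀²) = 0.0586414/(0.0586414+0.0111742) = 0.83995.
Posterior mean = w·x̄ + (1−w)·μ₀ = 0.83995·10 + 0.16005·18.31 = 11.330. Posterior variance = 1/(0.0586414+0.0111742) = 14.3234, so SD = 3.785.

Posterior mean ≈ 11.330; posterior SD ≈ 3.785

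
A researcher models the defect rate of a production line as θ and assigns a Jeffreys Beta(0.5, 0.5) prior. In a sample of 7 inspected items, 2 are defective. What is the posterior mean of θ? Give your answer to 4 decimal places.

Posterior mean ≈ 0.3125

Observing 2 successes and 5 failures updates Beta(0.5, 0.5) by adding the success and failure counts to the two shape parameters: α = 0.5+2 = 2.5, β = 0.5+5 = 5.5.
E[θ | data] = 2.5/(2.5+5.5) = 0.3125.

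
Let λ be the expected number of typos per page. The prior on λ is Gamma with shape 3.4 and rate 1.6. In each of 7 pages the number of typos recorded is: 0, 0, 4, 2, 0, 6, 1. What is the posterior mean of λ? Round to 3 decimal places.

Total count ∑xᵢ = 13 over n = 7 pages.
Gamma is conjugate to the Poisson likelihood: posterior is Gamma(shape = 3.4+13 = 16.4, rate = 1.6+7 = 8.6).
E[λ | data] = 16.4/8.6 = 1.907.

Posterior mean ≈ 1.907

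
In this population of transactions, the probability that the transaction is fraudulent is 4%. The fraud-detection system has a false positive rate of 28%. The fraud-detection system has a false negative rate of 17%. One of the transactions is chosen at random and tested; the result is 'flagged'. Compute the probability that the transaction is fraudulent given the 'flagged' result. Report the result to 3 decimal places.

Write H for 'the transaction is fraudulent'. Prior odds H:¬H = 0.04/0.96 = 0.041667. For the 'flagged' outcome, the likelihood ratio is 0.83/0.28 = 2.9643.
Posterior odds = 0.041667 × 2.9643 = 0.12351, so P(H|E) = 0.12351/(1+0.12351) = 0.110.

P(H | E) ≈ 0.110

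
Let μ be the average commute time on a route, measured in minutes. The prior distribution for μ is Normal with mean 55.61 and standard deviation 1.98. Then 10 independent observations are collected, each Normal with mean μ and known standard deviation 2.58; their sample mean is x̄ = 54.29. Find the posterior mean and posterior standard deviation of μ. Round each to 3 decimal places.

Posterior mean ≈ 54.482; posterior SD ≈ 0.754

With known σ, the Normal prior is conjugate. Weight on the data is w = (n/σ²)/(n/σ² + 1/τ₀²) = 1.50231/(1.50231+0.255076) = 0.85486.
Posterior mean = w·x̄ + (1−w)·μ₀ = 0.85486·54.29 + 0.14514·55.61 = 54.482. Posterior variance = 1/(1.50231+0.255076) = 0.569026, so SD = 0.754.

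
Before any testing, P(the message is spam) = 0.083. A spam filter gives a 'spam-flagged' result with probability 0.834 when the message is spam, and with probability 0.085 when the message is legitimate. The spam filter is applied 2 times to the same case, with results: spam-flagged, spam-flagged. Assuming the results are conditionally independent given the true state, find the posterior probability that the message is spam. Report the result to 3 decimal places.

Posterior P(H) ≈ 0.897

Let H be the event that the message is spam; start with P(H) = 0.083. P('spam-flagged'|H) = 0.834, P('spam-flagged'|¬H) = 0.085.
Update on result 1 ('spam-flagged'): P(H) ← 0.834·0.0830 / (0.834·0.0830 + 0.085·0.9170) = 0.069222/0.14717 = 0.4704.
Update on result 2 ('spam-flagged'): P(H) ← 0.834·0.4704 / (0.834·0.4704 + 0.085·0.5296) = 0.39228/0.43730 = 0.8971.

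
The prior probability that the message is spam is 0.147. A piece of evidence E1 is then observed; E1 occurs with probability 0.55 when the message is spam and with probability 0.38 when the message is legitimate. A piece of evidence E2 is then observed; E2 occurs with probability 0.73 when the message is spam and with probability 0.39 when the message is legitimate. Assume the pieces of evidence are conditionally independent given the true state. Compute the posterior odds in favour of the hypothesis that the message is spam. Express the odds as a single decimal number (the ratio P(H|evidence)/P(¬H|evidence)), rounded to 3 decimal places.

Posterior odds ≈ 0.467

Prior odds = 0.147/(1−0.147) = 0.17233. In log-odds, ln(0.17233) = -1.7583.
Add log likelihood ratios: ln(1.4474) + ln(1.8718) = 0.99664.
Posterior log-odds = -0.76168, so posterior odds = exp(-0.76168) = 0.46688.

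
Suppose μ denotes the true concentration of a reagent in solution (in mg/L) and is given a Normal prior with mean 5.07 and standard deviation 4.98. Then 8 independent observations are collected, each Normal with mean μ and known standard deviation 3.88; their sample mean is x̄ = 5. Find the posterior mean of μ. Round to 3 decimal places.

Posterior mean ≈ 5.005

Prior precision 1/τ₀² = 1/4.98² = 0.0403219; data precision n/σ² = 8/3.88² = 0.531406.
Posterior precision = 0.0403219 + 0.531406 = 0.571728.
Posterior mean = (0.0403219·5.07 + 0.531406·5) / 0.571728 = 5.005.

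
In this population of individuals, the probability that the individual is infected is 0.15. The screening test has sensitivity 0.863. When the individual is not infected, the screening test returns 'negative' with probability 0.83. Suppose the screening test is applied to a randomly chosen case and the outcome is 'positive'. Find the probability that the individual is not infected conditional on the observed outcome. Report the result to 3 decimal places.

Write H for 'the individual is infected'. Prior odds H:¬H = 0.15/0.85 = 0.17647. For the 'positive' outcome, the likelihood ratio is 0.863/0.17 = 5.0765.
Posterior odds = 0.17647 × 5.0765 = 0.89585, so P(H|E) = 0.89585/(1+0.89585) = 0.473. Then P(¬H|E) = 1 − 0.473 = 0.527.

P(¬H | E) ≈ 0.527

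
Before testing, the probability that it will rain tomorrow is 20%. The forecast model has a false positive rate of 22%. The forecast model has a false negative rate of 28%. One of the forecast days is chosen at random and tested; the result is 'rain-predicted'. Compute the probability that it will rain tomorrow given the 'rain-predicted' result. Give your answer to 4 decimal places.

Write H for 'it will rain tomorrow'. Prior odds H:¬H = 0.2/0.8 = 0.25000. For the 'rain-predicted' outcome, the likelihood ratio is 0.72/0.22 = 3.2727.
Posterior odds = 0.25000 × 3.2727 = 0.81818, so P(H|E) = 0.81818/(1+0.81818) = 0.4500.

P(H | E) ≈ 0.4500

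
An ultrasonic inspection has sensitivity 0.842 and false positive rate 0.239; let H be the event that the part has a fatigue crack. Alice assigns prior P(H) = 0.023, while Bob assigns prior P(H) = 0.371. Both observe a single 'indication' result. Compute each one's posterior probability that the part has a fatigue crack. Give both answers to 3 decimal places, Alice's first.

Alice: 0.077; Bob: 0.675

P('+'|H) = 0.842, P('+'|¬H) = 0.239.
Alice: numerator 0.842·0.023 = 0.019366; evidence = 0.019366+0.239·0.977 = 0.25287; posterior = 0.077.
Bob: numerator 0.842·0.371 = 0.31238; evidence = 0.31238+0.239·0.629 = 0.46271; posterior = 0.675.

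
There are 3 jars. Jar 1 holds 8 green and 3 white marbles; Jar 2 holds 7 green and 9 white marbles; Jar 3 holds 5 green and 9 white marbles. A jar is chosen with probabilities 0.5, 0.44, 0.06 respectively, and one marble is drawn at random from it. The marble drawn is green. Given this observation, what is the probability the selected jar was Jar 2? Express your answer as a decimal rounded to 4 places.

Posterior probability ≈ 0.3333

P(green|Jar 1) = 0.7273; P(green|Jar 2) = 0.4375; P(green|Jar 3) = 0.3571.
Prior × likelihood for each source: 0.5·0.7273=0.3636, 0.44·0.4375=0.1925, 0.06·0.3571=0.02143. Summing gives P(green) = 0.57756.
P(Jar 2 | green) = 0.1925 / 0.57756 = 0.3333.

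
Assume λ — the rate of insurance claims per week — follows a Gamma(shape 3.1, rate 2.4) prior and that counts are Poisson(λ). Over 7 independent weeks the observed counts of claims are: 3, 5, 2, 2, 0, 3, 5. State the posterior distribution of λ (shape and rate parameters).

Posterior: Gamma(shape=23.1, rate=9.4)

The Poisson likelihood adds the total count to the shape and the number of exposure periods to the rate. Here ∑xᵢ = 20 and n = 7, so shape 3.1→23.1 and rate 2.4→9.4.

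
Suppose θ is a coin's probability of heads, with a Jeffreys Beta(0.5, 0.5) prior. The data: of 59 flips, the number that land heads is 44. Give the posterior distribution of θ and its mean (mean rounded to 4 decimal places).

Posterior: Beta(44.5, 15.5); mean ≈ 0.7417

The binomial likelihood is conjugate to the Beta prior: with 44 successes and 15 failures, the posterior is Beta(0.5+44, 0.5+15) = Beta(44.5, 15.5).
Posterior mean = α/(α+β) = 44.5/60 = 0.7417.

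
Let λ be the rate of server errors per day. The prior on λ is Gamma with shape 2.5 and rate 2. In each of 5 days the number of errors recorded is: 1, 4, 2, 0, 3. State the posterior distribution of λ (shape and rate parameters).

Posterior: Gamma(shape=12.5, rate=7)

The Poisson likelihood adds the total count to the shape and the number of exposure periods to the rate. Here ∑xᵢ = 10 and n = 5, so shape 2.5→12.5 and rate 2→7.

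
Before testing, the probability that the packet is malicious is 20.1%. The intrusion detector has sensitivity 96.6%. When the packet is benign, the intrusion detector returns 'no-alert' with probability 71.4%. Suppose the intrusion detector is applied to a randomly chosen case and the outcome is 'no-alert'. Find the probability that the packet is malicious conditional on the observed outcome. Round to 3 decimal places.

P(H | E) ≈ 0.012

Write H for 'the packet is malicious'. Prior odds H:¬H = 0.201/0.799 = 0.25156. For the 'no-alert' outcome, the likelihood ratio is 0.034/0.714 = 0.047619.
Posterior odds = 0.25156 × 0.047619 = 0.011979, so P(H|E) = 0.011979/(1+0.011979) = 0.012.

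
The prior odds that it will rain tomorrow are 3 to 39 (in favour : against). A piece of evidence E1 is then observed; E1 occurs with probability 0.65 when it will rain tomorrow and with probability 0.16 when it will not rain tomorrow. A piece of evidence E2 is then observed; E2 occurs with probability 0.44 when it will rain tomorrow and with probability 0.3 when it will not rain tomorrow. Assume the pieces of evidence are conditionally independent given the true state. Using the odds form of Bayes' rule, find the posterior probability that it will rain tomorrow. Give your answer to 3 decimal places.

Posterior probability ≈ 0.314

Prior odds = 3/39 = 0.076923.
Likelihood ratio for E1 = 0.65/0.16 = 4.0625.
Likelihood ratio for E2 = 0.44/0.3 = 1.4667.
Posterior odds = prior odds × LR₁ × LR₂ = 0.45833.
Posterior probability = odds/(1+odds) = 0.45833/1.4583 = 0.314.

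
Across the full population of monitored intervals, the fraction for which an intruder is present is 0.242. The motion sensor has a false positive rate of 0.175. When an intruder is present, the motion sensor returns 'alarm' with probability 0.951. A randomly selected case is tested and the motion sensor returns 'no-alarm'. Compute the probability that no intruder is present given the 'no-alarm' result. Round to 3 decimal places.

P(¬H | E) ≈ 0.981

Let H be the event that an intruder is present. P(H) = 0.242, so P(¬H) = 0.758. With E the 'no-alarm' result, P(E|H) = 0.049 and P(E|¬H) = 0.825.
P(E) = 0.049·0.242 + 0.825·0.758 = 0.011858 + 0.62535 = 0.63721.
By Bayes' theorem, P(H|E) = 0.011858 / 0.63721 = 0.019. Hence P(¬H|E) = 1 − 0.019 = 0.981.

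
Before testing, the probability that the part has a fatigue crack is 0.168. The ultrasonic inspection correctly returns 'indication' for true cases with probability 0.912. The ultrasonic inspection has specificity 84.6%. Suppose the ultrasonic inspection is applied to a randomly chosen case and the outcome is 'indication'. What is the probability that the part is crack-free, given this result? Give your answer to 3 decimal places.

Let H be the event that the part has a fatigue crack. P(H) = 0.168, so P(¬H) = 0.832. With E the 'indication' result, P(E|H) = 0.912 and P(E|¬H) = 0.154.
P(E) = 0.912·0.168 + 0.154·0.832 = 0.15322 + 0.12813 = 0.28134.
By Bayes' theorem, P(H|E) = 0.15322 / 0.28134 = 0.545. Hence P(¬H|E) = 1 − 0.545 = 0.455.

P(¬H | E) ≈ 0.455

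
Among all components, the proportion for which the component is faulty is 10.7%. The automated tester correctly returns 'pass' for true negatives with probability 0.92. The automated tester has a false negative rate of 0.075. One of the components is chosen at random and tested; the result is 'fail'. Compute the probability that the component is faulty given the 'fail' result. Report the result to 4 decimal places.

Write H for 'the component is faulty'. Prior odds H:¬H = 0.107/0.893 = 0.11982. For the 'fail' outcome, the likelihood ratio is 0.925/0.08 = 11.562.
Posterior odds = 0.11982 × 11.562 = 1.3854, so P(H|E) = 1.3854/(1+1.3854) = 0.5808.

P(H | E) ≈ 0.5808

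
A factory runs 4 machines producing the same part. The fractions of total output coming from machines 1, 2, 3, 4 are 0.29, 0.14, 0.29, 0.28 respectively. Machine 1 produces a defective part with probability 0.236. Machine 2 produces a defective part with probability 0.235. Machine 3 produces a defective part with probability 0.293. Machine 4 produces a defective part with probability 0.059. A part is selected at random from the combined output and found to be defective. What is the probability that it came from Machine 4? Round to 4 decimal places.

Posterior probability ≈ 0.0814

P(defective|M1) = 0.236; P(defective|M2) = 0.235; P(defective|M3) = 0.293; P(defective|M4) = 0.059.
Prior × likelihood for each source: 0.29·0.236=0.06844, 0.14·0.235=0.03290, 0.29·0.293=0.08497, 0.28·0.059=0.01652. Summing gives P(defective) = 0.20283.
P(Machine 4 | defective) = 0.01652 / 0.20283 = 0.0814.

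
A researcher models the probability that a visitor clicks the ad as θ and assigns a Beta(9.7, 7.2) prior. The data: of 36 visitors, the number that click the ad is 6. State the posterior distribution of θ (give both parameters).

Observing 6 successes and 30 failures updates Beta(9.7, 7.2) by adding the success and failure counts to the two shape parameters: α = 9.7+6 = 15.7, β = 7.2+30 = 37.2.

Posterior: Beta(15.7, 37.2)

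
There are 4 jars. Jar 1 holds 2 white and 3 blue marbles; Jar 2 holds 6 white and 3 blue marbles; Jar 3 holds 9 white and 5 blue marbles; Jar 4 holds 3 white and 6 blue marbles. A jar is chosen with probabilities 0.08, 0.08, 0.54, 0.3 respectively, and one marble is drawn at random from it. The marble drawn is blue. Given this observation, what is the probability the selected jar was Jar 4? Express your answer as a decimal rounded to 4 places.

Tabulate prior·likelihood by source: [1] prior 0.08, lik 0.6, product 0.04800; [2] prior 0.08, lik 0.3333, product 0.02667; [3] prior 0.54, lik 0.3571, product 0.1929; [4] prior 0.3, lik 0.6667, product 0.2000.
Normalizing constant = 0.46752; the posterior for Jar 4 is its product over the sum, 0.2000/0.46752 = 0.4278.

Posterior probability ≈ 0.4278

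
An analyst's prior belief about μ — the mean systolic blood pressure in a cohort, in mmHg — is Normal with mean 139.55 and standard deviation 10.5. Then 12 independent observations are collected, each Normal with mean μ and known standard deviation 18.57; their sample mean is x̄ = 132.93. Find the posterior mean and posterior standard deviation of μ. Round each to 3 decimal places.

Posterior mean ≈ 134.299; posterior SD ≈ 4.774

Prior precision 1/τ₀² = 1/10.5² = 0.00907029; data precision n/σ² = 12/18.57² = 0.0347983.
Posterior precision = 0.00907029 + 0.0347983 = 0.0438685, giving posterior SD = 1/√0.0438685 = 4.774.
Posterior mean = (0.00907029·139.55 + 0.0347983·132.93) / 0.0438685 = 134.299.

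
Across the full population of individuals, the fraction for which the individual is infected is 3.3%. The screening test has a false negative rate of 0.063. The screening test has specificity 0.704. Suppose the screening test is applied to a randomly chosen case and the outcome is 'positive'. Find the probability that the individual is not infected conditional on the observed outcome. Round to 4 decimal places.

Write H for 'the individual is infected'. Prior odds H:¬H = 0.033/0.967 = 0.034126. For the 'positive' outcome, the likelihood ratio is 0.937/0.296 = 3.1655.
Posterior odds = 0.034126 × 3.1655 = 0.10803, so P(H|E) = 0.10803/(1+0.10803) = 0.0975. Then P(¬H|E) = 1 − 0.0975 = 0.9025.

P(¬H | E) ≈ 0.9025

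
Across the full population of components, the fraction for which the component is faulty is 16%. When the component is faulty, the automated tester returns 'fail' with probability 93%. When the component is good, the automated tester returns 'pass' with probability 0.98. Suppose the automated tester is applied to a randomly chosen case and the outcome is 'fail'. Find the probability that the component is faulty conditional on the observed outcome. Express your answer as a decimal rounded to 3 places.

Let H be the event that the component is faulty. P(H) = 0.16, so P(¬H) = 0.84. With E the 'fail' result, P(E|H) = 0.93 and P(E|¬H) = 0.02.
P(E) = 0.93·0.16 + 0.02·0.84 = 0.14880 + 0.016800 = 0.16560.
By Bayes' theorem, P(H|E) = 0.14880 / 0.16560 = 0.899.

P(H | E) ≈ 0.899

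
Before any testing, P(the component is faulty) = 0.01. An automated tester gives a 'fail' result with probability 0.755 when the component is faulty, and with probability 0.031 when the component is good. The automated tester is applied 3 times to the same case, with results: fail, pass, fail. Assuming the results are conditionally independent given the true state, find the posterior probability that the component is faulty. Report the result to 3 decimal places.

Posterior P(H) ≈ 0.602

With H the event that the component is faulty, the joint likelihood of the observed sequence is P(data|H) = 0.755·0.245·0.755 = 0.13966 and P(data|¬H) = 0.031·0.969·0.031 = 0.00093121.
Bayes: P(H|data) = 0.01·0.13966 / (0.01·0.13966 + 0.99·0.00093121) = 0.0013966/0.0023185 = 0.6024.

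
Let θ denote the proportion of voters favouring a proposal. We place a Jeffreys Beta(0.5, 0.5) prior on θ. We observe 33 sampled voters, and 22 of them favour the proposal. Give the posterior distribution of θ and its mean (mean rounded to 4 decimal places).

Posterior: Beta(22.5, 11.5); mean ≈ 0.6618

The binomial likelihood is conjugate to the Beta prior: with 22 successes and 11 failures, the posterior is Beta(0.5+22, 0.5+11) = Beta(22.5, 11.5).
E[θ | data] = 22.5/(22.5+11.5) = 0.6618.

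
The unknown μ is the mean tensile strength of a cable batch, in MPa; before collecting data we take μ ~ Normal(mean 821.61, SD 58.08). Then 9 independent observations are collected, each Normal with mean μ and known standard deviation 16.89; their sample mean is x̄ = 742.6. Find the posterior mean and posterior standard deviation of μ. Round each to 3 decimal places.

Prior precision 1/τ₀² = 1/58.08² = 0.00029645; data precision n/σ² = 9/16.89² = 0.0315488.
Posterior precision = 0.00029645 + 0.0315488 = 0.0318453, giving posterior SD = 1/√0.0318453 = 5.604.
Posterior mean = (0.00029645·821.61 + 0.0315488·742.6) / 0.0318453 = 743.336.

Posterior mean ≈ 743.336; posterior SD ≈ 5.604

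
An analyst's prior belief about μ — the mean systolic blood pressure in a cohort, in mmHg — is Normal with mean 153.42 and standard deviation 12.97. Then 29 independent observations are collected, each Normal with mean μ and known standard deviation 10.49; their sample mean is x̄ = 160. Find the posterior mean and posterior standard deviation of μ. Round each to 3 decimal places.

Posterior mean ≈ 159.855; posterior SD ≈ 1.926

Prior precision 1/τ₀² = 1/12.97² = 0.00594456; data precision n/σ² = 29/10.49² = 0.263540.
Posterior precision = 0.00594456 + 0.263540 = 0.269485, giving posterior SD = 1/√0.269485 = 1.926.
Posterior mean = (0.00594456·153.42 + 0.263540·160) / 0.269485 = 159.855.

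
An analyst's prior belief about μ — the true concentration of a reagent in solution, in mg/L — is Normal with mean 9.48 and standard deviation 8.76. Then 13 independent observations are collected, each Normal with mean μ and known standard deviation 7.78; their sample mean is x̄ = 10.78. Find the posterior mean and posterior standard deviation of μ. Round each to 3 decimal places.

Posterior mean ≈ 10.706; posterior SD ≈ 2.095

With known σ, the Normal prior is conjugate. Weight on the data is w = (n/σ²)/(n/σ² + 1/τ₀²) = 0.214775/(0.214775+0.0130314) = 0.94280.
Posterior mean = w·x̄ + (1−w)·μ₀ = 0.94280·10.78 + 0.057204·9.48 = 10.706. Posterior variance = 1/(0.214775+0.0130314) = 4.38969, so SD = 2.095.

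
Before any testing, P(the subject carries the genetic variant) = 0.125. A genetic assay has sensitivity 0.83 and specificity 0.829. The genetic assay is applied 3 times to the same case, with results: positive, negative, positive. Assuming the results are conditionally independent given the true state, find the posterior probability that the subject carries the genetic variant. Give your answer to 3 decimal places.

Let H be the event that the subject carries the genetic variant; start with P(H) = 0.125. P('positive'|H) = 0.83, P('positive'|¬H) = 0.171.
Update on result 1 ('positive'): P(H) ← 0.83·0.1250 / (0.83·0.1250 + 0.171·0.8750) = 0.10375/0.25338 = 0.4095.
Update on result 2 ('negative'): P(H) ← 0.17·0.4095 / (0.17·0.4095 + 0.829·0.5905) = 0.069610/0.55916 = 0.1245.
Update on result 3 ('positive'): P(H) ← 0.83·0.1245 / (0.83·0.1245 + 0.171·0.8755) = 0.10333/0.25304 = 0.4083.

Posterior P(H) ≈ 0.408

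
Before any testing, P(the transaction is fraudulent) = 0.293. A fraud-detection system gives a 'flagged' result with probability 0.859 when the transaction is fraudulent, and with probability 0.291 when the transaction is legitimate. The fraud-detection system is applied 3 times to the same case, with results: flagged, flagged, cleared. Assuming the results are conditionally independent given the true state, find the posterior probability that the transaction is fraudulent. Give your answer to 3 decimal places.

Let H be the event that the transaction is fraudulent; start with P(H) = 0.293. P('flagged'|H) = 0.859, P('flagged'|¬H) = 0.291.
Update on result 1 ('flagged'): P(H) ← 0.859·0.2930 / (0.859·0.2930 + 0.291·0.7070) = 0.25169/0.45742 = 0.5502.
Update on result 2 ('flagged'): P(H) ← 0.859·0.5502 / (0.859·0.5502 + 0.291·0.4498) = 0.47264/0.60353 = 0.7831.
Update on result 3 ('cleared'): P(H) ← 0.141·0.7831 / (0.141·0.7831 + 0.709·0.2169) = 0.11042/0.26418 = 0.4180.

Posterior P(H) ≈ 0.418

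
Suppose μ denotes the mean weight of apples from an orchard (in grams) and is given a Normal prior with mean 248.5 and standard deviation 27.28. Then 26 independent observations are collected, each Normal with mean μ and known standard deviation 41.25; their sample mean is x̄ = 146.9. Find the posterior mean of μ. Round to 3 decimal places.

Posterior mean ≈ 155.112

With known σ, the Normal prior is conjugate. Weight on the data is w = (n/σ²)/(n/σ² + 1/τ₀²) = 0.0152801/(0.0152801+0.00134373) = 0.91917.
Posterior mean = w·x̄ + (1−w)·μ₀ = 0.91917·146.9 + 0.080832·248.5 = 155.112.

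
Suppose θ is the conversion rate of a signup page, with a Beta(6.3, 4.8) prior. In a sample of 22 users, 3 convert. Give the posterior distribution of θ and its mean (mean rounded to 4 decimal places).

Posterior: Beta(9.3, 23.8); mean ≈ 0.2810

The binomial likelihood is conjugate to the Beta prior: with 3 successes and 19 failures, the posterior is Beta(6.3+3, 4.8+19) = Beta(9.3, 23.8).
E[θ | data] = 9.3/(9.3+23.8) = 0.2810.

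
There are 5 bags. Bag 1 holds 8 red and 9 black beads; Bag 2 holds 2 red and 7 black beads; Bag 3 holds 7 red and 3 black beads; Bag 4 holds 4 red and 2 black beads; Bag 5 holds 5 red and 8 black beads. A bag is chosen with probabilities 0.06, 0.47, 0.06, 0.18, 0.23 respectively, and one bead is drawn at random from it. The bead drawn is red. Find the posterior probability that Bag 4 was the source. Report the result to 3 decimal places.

Tabulate prior·likelihood by source: [1] prior 0.06, lik 0.4706, product 0.02824; [2] prior 0.47, lik 0.2222, product 0.1044; [3] prior 0.06, lik 0.7, product 0.04200; [4] prior 0.18, lik 0.6667, product 0.1200; [5] prior 0.23, lik 0.3846, product 0.08846.
Normalizing constant = 0.38314; the posterior for Bag 4 is its product over the sum, 0.1200/0.38314 = 0.313.

Posterior probability ≈ 0.313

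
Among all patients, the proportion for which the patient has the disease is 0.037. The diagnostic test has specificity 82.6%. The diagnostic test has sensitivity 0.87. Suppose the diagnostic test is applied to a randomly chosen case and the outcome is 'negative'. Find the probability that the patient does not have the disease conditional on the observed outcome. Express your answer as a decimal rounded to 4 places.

P(¬H | E) ≈ 0.9940

Write H for 'the patient has the disease'. Prior odds H:¬H = 0.037/0.963 = 0.038422. For the 'negative' outcome, the likelihood ratio is 0.13/0.826 = 0.15738.
Posterior odds = 0.038422 × 0.15738 = 0.0060470, so P(H|E) = 0.0060470/(1+0.0060470) = 0.0060. Then P(¬H|E) = 1 − 0.0060 = 0.9940.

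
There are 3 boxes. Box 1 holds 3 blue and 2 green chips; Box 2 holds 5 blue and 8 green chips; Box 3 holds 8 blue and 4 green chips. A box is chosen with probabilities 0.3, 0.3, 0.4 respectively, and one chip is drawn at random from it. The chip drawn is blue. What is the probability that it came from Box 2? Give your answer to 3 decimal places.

Posterior probability ≈ 0.205

Tabulate prior·likelihood by source: [1] prior 0.3, lik 0.6, product 0.1800; [2] prior 0.3, lik 0.3846, product 0.1154; [3] prior 0.4, lik 0.6667, product 0.2667.
Normalizing constant = 0.56205; the posterior for Box 2 is its product over the sum, 0.1154/0.56205 = 0.205.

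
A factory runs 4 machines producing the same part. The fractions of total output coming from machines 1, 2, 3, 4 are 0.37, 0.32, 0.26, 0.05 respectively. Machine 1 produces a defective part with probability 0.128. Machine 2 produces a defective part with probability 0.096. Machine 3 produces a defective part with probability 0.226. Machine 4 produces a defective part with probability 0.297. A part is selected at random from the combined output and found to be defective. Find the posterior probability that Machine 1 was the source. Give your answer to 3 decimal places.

Tabulate prior·likelihood by source: [1] prior 0.37, lik 0.128, product 0.04736; [2] prior 0.32, lik 0.096, product 0.03072; [3] prior 0.26, lik 0.226, product 0.05876; [4] prior 0.05, lik 0.297, product 0.01485.
Normalizing constant = 0.15169; the posterior for Machine 1 is its product over the sum, 0.04736/0.15169 = 0.312.

Posterior probability ≈ 0.312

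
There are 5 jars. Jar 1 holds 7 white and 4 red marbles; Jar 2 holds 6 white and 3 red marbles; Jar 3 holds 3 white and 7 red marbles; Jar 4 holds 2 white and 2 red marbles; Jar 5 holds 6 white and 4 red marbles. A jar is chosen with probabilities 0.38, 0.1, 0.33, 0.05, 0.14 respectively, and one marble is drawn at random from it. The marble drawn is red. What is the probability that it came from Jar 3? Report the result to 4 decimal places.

Tabulate prior·likelihood by source: [1] prior 0.38, lik 0.3636, product 0.1382; [2] prior 0.1, lik 0.3333, product 0.03333; [3] prior 0.33, lik 0.7, product 0.2310; [4] prior 0.05, lik 0.5, product 0.02500; [5] prior 0.14, lik 0.4, product 0.05600.
Normalizing constant = 0.48352; the posterior for Jar 3 is its product over the sum, 0.2310/0.48352 = 0.4778.

Posterior probability ≈ 0.4778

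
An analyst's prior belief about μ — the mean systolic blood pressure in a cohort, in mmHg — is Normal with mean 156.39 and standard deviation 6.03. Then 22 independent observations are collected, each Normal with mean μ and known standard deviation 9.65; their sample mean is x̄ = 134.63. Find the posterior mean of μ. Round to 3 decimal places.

Posterior mean ≈ 136.899

With known σ, the Normal prior is conjugate. Weight on the data is w = (n/σ²)/(n/σ² + 1/τ₀²) = 0.236248/(0.236248+0.0275021) = 0.89573.
Posterior mean = w·x̄ + (1−w)·μ₀ = 0.89573·134.63 + 0.10427·156.39 = 136.899.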